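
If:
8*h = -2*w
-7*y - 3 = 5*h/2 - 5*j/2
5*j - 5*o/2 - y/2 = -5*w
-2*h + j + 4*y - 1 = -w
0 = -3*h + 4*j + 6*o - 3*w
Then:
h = -1523/770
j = -1899/385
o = 9633/1540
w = 3046/385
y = -457/308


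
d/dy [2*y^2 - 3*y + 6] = 4*y - 3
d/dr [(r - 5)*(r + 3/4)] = 2*r - 17/4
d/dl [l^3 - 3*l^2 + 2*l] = 3*l^2 - 6*l + 2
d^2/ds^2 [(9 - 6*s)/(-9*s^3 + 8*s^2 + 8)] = 6*(-s^2*(2*s - 3)*(27*s - 16)^2 + (-54*s^2 + 32*s - (2*s - 3)*(27*s - 8))*(-9*s^3 + 8*s^2 + 8))/(-9*s^3 + 8*s^2 + 8)^3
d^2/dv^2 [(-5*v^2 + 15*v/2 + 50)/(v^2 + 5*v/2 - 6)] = 80*(4*v^3 + 12*v^2 + 102*v + 109)/(8*v^6 + 60*v^5 + 6*v^4 - 595*v^3 - 36*v^2 + 2160*v - 1728)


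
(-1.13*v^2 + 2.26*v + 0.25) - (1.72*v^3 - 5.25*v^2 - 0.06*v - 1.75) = -1.72*v^3 + 4.12*v^2 + 2.32*v + 2.0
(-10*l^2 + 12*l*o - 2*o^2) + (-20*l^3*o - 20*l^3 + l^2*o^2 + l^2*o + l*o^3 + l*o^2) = -20*l^3*o - 20*l^3 + l^2*o^2 + l^2*o - 10*l^2 + l*o^3 + l*o^2 + 12*l*o - 2*o^2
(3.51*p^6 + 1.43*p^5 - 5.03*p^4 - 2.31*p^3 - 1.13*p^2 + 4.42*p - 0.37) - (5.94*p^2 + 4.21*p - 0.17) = 3.51*p^6 + 1.43*p^5 - 5.03*p^4 - 2.31*p^3 - 7.07*p^2 + 0.21*p - 0.2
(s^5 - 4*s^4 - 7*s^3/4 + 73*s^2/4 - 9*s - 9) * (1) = s^5 - 4*s^4 - 7*s^3/4 + 73*s^2/4 - 9*s - 9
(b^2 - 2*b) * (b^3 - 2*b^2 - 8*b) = b^5 - 4*b^4 - 4*b^3 + 16*b^2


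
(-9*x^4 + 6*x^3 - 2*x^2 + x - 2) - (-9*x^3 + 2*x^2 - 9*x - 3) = -9*x^4 + 15*x^3 - 4*x^2 + 10*x + 1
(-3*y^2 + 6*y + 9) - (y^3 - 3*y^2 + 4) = -y^3 + 6*y + 5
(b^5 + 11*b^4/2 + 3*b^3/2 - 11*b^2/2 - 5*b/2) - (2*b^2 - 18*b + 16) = b^5 + 11*b^4/2 + 3*b^3/2 - 15*b^2/2 + 31*b/2 - 16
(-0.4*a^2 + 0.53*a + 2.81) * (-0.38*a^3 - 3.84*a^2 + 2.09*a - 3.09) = 0.152*a^5 + 1.3346*a^4 - 3.939*a^3 - 8.4467*a^2 + 4.2352*a - 8.6829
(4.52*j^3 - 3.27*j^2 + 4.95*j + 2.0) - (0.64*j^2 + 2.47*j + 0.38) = 4.52*j^3 - 3.91*j^2 + 2.48*j + 1.62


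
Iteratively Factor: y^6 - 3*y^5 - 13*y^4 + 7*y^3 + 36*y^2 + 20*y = (y - 5)*(y^5 + 2*y^4 - 3*y^3 - 8*y^2 - 4*y) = (y - 5)*(y + 1)*(y^4 + y^3 - 4*y^2 - 4*y) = y*(y - 5)*(y + 1)*(y^3 + y^2 - 4*y - 4) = y*(y - 5)*(y + 1)^2*(y^2 - 4) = y*(y - 5)*(y + 1)^2*(y + 2)*(y - 2)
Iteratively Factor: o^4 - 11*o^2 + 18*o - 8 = (o - 1)*(o^3 + o^2 - 10*o + 8) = (o - 1)^2*(o^2 + 2*o - 8) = (o - 2)*(o - 1)^2*(o + 4)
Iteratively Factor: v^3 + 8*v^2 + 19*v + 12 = (v + 3)*(v^2 + 5*v + 4) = (v + 3)*(v + 4)*(v + 1)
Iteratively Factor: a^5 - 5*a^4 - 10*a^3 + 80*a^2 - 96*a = (a - 2)*(a^4 - 3*a^3 - 16*a^2 + 48*a) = a*(a - 2)*(a^3 - 3*a^2 - 16*a + 48) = a*(a - 4)*(a - 2)*(a^2 + a - 12) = a*(a - 4)*(a - 3)*(a - 2)*(a + 4)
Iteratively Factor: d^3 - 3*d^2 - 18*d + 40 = (d + 4)*(d^2 - 7*d + 10) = (d - 2)*(d + 4)*(d - 5)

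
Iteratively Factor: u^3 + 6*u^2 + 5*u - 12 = (u + 3)*(u^2 + 3*u - 4) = (u + 3)*(u + 4)*(u - 1)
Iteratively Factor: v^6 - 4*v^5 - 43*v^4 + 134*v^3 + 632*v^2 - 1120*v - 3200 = (v + 4)*(v^5 - 8*v^4 - 11*v^3 + 178*v^2 - 80*v - 800) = (v - 5)*(v + 4)*(v^4 - 3*v^3 - 26*v^2 + 48*v + 160) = (v - 5)*(v + 2)*(v + 4)*(v^3 - 5*v^2 - 16*v + 80) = (v - 5)^2*(v + 2)*(v + 4)*(v^2 - 16) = (v - 5)^2*(v + 2)*(v + 4)^2*(v - 4)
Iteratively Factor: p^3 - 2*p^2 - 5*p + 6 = (p + 2)*(p^2 - 4*p + 3) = (p - 3)*(p + 2)*(p - 1)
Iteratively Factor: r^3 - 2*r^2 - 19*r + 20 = (r - 5)*(r^2 + 3*r - 4) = (r - 5)*(r - 1)*(r + 4)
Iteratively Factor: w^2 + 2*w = (w + 2)*(w)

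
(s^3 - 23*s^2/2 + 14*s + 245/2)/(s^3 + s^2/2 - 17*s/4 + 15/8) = 4*(s^2 - 14*s + 49)/(4*s^2 - 8*s + 3)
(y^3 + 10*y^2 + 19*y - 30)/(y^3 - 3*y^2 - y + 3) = (y^2 + 11*y + 30)/(y^2 - 2*y - 3)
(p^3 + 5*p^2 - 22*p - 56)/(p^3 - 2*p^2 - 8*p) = (p + 7)/p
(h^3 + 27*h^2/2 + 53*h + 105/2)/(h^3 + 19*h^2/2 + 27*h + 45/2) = (h + 7)/(h + 3)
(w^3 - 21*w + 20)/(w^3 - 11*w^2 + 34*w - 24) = (w + 5)/(w - 6)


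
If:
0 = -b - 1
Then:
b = -1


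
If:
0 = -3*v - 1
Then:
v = -1/3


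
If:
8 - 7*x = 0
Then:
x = 8/7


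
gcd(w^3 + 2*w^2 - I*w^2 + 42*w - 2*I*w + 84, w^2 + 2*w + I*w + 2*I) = w + 2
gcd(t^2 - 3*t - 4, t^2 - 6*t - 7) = t + 1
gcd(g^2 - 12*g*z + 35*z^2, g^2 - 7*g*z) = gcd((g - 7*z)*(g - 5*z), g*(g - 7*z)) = -g + 7*z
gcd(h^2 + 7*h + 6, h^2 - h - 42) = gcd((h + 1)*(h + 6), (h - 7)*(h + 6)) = h + 6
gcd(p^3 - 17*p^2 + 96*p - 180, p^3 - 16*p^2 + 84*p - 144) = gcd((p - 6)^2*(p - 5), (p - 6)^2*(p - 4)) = p^2 - 12*p + 36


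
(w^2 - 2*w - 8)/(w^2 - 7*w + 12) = (w + 2)/(w - 3)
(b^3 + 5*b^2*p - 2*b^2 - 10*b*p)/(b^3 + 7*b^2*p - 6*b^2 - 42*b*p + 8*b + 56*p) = b*(b + 5*p)/(b^2 + 7*b*p - 4*b - 28*p)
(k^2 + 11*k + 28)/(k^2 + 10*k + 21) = (k + 4)/(k + 3)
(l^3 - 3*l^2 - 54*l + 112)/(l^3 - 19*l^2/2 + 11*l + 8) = 2*(l + 7)/(2*l + 1)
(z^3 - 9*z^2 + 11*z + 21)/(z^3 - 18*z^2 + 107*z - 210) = (z^2 - 2*z - 3)/(z^2 - 11*z + 30)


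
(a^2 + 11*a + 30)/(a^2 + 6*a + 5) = (a + 6)/(a + 1)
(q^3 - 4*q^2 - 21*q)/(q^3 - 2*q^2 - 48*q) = (-q^2 + 4*q + 21)/(-q^2 + 2*q + 48)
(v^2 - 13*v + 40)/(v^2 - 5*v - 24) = (v - 5)/(v + 3)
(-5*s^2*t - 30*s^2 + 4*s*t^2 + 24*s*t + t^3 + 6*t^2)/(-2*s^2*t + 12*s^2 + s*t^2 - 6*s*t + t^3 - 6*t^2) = (5*s*t + 30*s + t^2 + 6*t)/(2*s*t - 12*s + t^2 - 6*t)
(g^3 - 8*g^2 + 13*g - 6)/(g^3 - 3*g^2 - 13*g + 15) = (g^2 - 7*g + 6)/(g^2 - 2*g - 15)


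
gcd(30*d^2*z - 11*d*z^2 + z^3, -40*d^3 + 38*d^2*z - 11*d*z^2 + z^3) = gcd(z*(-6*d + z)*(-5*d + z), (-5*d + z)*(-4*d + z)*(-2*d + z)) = -5*d + z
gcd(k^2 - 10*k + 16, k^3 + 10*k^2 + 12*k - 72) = k - 2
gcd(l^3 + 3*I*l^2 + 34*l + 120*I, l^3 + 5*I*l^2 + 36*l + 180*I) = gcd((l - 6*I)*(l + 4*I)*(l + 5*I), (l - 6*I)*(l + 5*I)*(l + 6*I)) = l^2 - I*l + 30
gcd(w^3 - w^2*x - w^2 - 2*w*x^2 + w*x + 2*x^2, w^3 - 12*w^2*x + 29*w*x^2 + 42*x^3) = w + x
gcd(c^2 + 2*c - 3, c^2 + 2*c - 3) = c^2 + 2*c - 3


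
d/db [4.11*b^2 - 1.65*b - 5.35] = 8.22*b - 1.65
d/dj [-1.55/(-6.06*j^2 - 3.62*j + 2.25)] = (-18.786*j - 5.611)/(6.06*j^2 + 3.62*j - 2.25)^2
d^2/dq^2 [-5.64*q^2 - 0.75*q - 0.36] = -11.2800000000000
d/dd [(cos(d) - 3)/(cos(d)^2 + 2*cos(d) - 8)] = (cos(d)^2 - 6*cos(d) + 2)*sin(d)/(cos(d)^2 + 2*cos(d) - 8)^2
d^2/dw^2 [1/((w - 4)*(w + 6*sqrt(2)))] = 2*((w - 4)^2 + (w - 4)*(w + 6*sqrt(2)) + (w + 6*sqrt(2))^2)/((w - 4)^3*(w + 6*sqrt(2))^3)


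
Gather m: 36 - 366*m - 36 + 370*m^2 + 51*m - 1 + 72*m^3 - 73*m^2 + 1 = 72*m^3 + 297*m^2 - 315*m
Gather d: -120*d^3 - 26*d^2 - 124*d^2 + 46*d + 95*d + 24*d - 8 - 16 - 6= -120*d^3 - 150*d^2 + 165*d - 30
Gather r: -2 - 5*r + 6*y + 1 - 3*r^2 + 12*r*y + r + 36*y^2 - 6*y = -3*r^2 + r*(12*y - 4) + 36*y^2 - 1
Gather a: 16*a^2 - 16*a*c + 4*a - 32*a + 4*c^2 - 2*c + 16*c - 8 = 16*a^2 + a*(-16*c - 28) + 4*c^2 + 14*c - 8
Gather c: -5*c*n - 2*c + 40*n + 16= c*(-5*n - 2) + 40*n + 16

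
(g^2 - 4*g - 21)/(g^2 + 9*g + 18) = (g - 7)/(g + 6)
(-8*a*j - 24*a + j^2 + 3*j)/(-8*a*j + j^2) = (j + 3)/j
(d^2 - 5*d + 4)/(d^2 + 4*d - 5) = (d - 4)/(d + 5)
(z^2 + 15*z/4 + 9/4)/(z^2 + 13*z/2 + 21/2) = (4*z + 3)/(2*(2*z + 7))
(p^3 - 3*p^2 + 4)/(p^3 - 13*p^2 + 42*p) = (p^3 - 3*p^2 + 4)/(p*(p^2 - 13*p + 42))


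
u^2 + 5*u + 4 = (u + 1)*(u + 4)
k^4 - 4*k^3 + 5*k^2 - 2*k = k*(k - 2)*(k - 1)^2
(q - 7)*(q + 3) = q^2 - 4*q - 21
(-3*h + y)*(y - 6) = -3*h*y + 18*h + y^2 - 6*y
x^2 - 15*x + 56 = (x - 8)*(x - 7)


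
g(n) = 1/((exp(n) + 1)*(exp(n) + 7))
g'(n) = -exp(n)/((exp(n) + 1)*(exp(n) + 7)^2) - exp(n)/((exp(n) + 1)^2*(exp(n) + 7))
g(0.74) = 0.04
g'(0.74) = -0.03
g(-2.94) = 0.13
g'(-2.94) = -0.01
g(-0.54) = 0.08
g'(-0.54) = -0.04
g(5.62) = 0.00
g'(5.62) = -0.00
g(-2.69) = 0.13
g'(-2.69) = -0.01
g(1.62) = 0.01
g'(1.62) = -0.02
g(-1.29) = 0.11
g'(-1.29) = -0.03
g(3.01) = 0.00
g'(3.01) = -0.00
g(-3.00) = 0.14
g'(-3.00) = -0.00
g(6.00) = 0.00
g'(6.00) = 0.00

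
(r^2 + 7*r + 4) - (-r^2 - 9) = 2*r^2 + 7*r + 13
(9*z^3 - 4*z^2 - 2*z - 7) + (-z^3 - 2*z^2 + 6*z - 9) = 8*z^3 - 6*z^2 + 4*z - 16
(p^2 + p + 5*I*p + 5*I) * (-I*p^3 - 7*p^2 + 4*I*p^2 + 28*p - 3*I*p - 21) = -I*p^5 - 2*p^4 + 3*I*p^4 + 6*p^3 - 34*I*p^3 + 2*p^2 + 102*I*p^2 - 6*p + 35*I*p - 105*I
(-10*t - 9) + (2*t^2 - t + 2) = 2*t^2 - 11*t - 7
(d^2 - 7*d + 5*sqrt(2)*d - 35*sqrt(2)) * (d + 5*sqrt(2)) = d^3 - 7*d^2 + 10*sqrt(2)*d^2 - 70*sqrt(2)*d + 50*d - 350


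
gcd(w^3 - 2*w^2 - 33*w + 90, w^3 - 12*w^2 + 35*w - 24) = w - 3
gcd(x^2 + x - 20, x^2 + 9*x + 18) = 1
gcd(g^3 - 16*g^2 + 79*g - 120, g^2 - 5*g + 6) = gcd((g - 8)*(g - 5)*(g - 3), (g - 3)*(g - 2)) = g - 3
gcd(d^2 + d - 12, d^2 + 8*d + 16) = d + 4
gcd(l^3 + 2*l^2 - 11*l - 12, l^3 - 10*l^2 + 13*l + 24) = l^2 - 2*l - 3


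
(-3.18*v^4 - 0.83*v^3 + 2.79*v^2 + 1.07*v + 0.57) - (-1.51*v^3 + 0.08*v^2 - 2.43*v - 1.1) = -3.18*v^4 + 0.68*v^3 + 2.71*v^2 + 3.5*v + 1.67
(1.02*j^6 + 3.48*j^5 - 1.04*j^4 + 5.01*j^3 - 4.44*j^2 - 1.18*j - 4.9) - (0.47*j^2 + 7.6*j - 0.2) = 1.02*j^6 + 3.48*j^5 - 1.04*j^4 + 5.01*j^3 - 4.91*j^2 - 8.78*j - 4.7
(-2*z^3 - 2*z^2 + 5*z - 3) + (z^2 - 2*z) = -2*z^3 - z^2 + 3*z - 3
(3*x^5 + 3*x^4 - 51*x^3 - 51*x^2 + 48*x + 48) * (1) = 3*x^5 + 3*x^4 - 51*x^3 - 51*x^2 + 48*x + 48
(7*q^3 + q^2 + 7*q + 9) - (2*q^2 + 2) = 7*q^3 - q^2 + 7*q + 7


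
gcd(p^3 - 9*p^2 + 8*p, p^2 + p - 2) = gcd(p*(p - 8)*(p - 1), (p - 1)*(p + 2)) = p - 1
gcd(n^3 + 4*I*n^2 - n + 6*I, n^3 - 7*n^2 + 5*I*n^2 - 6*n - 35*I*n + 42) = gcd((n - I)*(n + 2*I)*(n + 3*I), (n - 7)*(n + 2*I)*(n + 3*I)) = n^2 + 5*I*n - 6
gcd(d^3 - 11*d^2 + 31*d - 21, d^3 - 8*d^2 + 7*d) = d^2 - 8*d + 7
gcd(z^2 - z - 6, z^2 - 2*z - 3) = z - 3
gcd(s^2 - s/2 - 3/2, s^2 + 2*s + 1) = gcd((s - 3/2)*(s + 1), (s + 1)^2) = s + 1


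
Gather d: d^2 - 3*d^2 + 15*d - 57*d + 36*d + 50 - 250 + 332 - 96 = -2*d^2 - 6*d + 36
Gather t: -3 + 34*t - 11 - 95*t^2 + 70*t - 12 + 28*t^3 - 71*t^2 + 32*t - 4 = 28*t^3 - 166*t^2 + 136*t - 30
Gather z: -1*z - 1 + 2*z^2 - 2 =2*z^2 - z - 3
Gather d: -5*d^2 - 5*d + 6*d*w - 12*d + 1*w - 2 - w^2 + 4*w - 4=-5*d^2 + d*(6*w - 17) - w^2 + 5*w - 6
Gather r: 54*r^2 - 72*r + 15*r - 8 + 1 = 54*r^2 - 57*r - 7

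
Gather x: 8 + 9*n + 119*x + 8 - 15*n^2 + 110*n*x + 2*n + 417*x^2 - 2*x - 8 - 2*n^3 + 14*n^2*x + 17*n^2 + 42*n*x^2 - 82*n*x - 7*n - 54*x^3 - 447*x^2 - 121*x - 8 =-2*n^3 + 2*n^2 + 4*n - 54*x^3 + x^2*(42*n - 30) + x*(14*n^2 + 28*n - 4)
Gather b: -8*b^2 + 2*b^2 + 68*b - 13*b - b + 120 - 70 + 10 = -6*b^2 + 54*b + 60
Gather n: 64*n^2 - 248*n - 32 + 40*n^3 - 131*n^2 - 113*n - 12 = 40*n^3 - 67*n^2 - 361*n - 44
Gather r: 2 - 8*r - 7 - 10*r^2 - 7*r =-10*r^2 - 15*r - 5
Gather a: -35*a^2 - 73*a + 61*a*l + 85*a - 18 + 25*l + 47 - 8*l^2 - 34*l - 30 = -35*a^2 + a*(61*l + 12) - 8*l^2 - 9*l - 1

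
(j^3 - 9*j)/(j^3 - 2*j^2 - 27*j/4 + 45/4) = 4*j*(j + 3)/(4*j^2 + 4*j - 15)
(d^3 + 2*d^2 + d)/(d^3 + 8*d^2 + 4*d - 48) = d*(d^2 + 2*d + 1)/(d^3 + 8*d^2 + 4*d - 48)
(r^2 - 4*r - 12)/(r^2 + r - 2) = (r - 6)/(r - 1)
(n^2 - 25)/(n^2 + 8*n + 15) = (n - 5)/(n + 3)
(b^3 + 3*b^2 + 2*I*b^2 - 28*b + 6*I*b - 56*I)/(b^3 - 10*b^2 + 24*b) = (b^2 + b*(7 + 2*I) + 14*I)/(b*(b - 6))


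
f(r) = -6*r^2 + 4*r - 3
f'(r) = 4 - 12*r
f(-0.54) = -6.91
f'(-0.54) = 10.48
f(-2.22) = -41.45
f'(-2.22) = 30.64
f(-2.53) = -51.53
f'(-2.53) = 34.36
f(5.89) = -187.59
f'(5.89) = -66.68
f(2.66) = -34.81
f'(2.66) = -27.92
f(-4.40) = -136.76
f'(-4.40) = 56.80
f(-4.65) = -151.34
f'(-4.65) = 59.80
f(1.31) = -8.06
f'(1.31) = -11.72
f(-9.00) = -525.00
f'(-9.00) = 112.00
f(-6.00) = -243.00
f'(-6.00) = 76.00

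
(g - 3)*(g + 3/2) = g^2 - 3*g/2 - 9/2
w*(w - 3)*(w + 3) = w^3 - 9*w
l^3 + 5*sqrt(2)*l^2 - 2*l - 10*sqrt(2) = (l - sqrt(2))*(l + sqrt(2))*(l + 5*sqrt(2))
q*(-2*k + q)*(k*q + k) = -2*k^2*q^2 - 2*k^2*q + k*q^3 + k*q^2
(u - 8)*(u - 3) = u^2 - 11*u + 24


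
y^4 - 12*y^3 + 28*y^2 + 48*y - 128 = (y - 8)*(y - 4)*(y - 2)*(y + 2)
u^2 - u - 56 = (u - 8)*(u + 7)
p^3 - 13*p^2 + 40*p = p*(p - 8)*(p - 5)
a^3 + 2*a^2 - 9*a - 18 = (a - 3)*(a + 2)*(a + 3)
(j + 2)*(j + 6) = j^2 + 8*j + 12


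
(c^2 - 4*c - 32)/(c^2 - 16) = (c - 8)/(c - 4)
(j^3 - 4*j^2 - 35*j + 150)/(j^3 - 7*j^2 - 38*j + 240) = (j - 5)/(j - 8)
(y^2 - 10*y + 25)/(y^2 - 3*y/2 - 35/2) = 2*(y - 5)/(2*y + 7)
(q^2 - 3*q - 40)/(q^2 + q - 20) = (q - 8)/(q - 4)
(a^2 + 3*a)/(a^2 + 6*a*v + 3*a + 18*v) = a/(a + 6*v)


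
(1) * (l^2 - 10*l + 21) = l^2 - 10*l + 21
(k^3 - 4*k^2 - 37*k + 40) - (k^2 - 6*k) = k^3 - 5*k^2 - 31*k + 40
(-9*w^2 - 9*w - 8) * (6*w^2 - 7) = -54*w^4 - 54*w^3 + 15*w^2 + 63*w + 56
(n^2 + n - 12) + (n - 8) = n^2 + 2*n - 20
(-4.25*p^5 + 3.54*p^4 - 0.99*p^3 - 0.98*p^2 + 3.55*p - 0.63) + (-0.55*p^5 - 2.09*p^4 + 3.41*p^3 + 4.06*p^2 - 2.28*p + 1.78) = -4.8*p^5 + 1.45*p^4 + 2.42*p^3 + 3.08*p^2 + 1.27*p + 1.15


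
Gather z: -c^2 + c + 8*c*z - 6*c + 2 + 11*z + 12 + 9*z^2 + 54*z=-c^2 - 5*c + 9*z^2 + z*(8*c + 65) + 14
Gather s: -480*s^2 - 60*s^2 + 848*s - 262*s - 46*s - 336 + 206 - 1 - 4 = -540*s^2 + 540*s - 135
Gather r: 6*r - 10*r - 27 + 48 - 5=16 - 4*r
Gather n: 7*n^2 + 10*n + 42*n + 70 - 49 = 7*n^2 + 52*n + 21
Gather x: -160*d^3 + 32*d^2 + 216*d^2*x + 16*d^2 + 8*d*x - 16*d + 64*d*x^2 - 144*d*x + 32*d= -160*d^3 + 48*d^2 + 64*d*x^2 + 16*d + x*(216*d^2 - 136*d)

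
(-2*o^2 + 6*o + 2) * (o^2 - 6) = -2*o^4 + 6*o^3 + 14*o^2 - 36*o - 12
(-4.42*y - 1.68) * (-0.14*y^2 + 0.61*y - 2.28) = 0.6188*y^3 - 2.461*y^2 + 9.0528*y + 3.8304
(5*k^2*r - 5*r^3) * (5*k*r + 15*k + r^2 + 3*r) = 25*k^3*r^2 + 75*k^3*r + 5*k^2*r^3 + 15*k^2*r^2 - 25*k*r^4 - 75*k*r^3 - 5*r^5 - 15*r^4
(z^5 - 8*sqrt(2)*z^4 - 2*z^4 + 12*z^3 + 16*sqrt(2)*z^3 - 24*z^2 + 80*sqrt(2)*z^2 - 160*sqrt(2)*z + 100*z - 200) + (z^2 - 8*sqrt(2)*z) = z^5 - 8*sqrt(2)*z^4 - 2*z^4 + 12*z^3 + 16*sqrt(2)*z^3 - 23*z^2 + 80*sqrt(2)*z^2 - 168*sqrt(2)*z + 100*z - 200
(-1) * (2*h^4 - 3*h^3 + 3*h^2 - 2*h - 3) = -2*h^4 + 3*h^3 - 3*h^2 + 2*h + 3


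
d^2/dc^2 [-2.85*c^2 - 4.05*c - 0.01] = -5.70000000000000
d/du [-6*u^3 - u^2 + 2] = 2*u*(-9*u - 1)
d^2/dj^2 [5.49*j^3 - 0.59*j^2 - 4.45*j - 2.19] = 32.94*j - 1.18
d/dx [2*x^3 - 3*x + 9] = 6*x^2 - 3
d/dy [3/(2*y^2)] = -3/y^3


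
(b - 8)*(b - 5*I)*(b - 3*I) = b^3 - 8*b^2 - 8*I*b^2 - 15*b + 64*I*b + 120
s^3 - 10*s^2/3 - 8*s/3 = s*(s - 4)*(s + 2/3)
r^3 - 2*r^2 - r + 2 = (r - 2)*(r - 1)*(r + 1)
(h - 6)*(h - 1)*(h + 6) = h^3 - h^2 - 36*h + 36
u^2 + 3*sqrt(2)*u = u*(u + 3*sqrt(2))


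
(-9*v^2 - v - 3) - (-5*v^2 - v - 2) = -4*v^2 - 1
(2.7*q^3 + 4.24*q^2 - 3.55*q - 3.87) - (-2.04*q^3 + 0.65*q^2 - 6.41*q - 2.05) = 4.74*q^3 + 3.59*q^2 + 2.86*q - 1.82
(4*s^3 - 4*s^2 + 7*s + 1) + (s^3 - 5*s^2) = 5*s^3 - 9*s^2 + 7*s + 1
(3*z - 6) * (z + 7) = 3*z^2 + 15*z - 42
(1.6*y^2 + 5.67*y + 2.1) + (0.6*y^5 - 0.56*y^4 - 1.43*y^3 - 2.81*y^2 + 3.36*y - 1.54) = 0.6*y^5 - 0.56*y^4 - 1.43*y^3 - 1.21*y^2 + 9.03*y + 0.56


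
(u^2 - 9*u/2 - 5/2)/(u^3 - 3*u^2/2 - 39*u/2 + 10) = (2*u + 1)/(2*u^2 + 7*u - 4)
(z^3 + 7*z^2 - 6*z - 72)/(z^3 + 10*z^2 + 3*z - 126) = (z + 4)/(z + 7)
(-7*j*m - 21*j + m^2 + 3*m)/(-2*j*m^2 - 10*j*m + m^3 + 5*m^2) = (7*j*m + 21*j - m^2 - 3*m)/(m*(2*j*m + 10*j - m^2 - 5*m))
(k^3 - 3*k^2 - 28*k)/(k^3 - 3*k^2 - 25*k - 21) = k*(k + 4)/(k^2 + 4*k + 3)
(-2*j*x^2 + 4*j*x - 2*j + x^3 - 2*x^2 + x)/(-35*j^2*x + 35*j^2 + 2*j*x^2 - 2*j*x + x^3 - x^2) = (-2*j*x + 2*j + x^2 - x)/(-35*j^2 + 2*j*x + x^2)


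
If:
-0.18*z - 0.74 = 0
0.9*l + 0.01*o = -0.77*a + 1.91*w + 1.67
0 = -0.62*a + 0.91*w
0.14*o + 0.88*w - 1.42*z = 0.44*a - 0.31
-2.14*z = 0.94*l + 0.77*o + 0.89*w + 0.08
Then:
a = 136.41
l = 84.60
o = -199.39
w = 92.94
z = -4.11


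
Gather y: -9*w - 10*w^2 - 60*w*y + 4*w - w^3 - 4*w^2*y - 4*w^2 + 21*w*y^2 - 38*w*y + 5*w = -w^3 - 14*w^2 + 21*w*y^2 + y*(-4*w^2 - 98*w)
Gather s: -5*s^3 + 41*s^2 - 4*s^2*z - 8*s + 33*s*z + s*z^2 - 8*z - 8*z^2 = -5*s^3 + s^2*(41 - 4*z) + s*(z^2 + 33*z - 8) - 8*z^2 - 8*z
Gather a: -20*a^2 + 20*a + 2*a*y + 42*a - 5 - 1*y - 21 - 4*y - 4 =-20*a^2 + a*(2*y + 62) - 5*y - 30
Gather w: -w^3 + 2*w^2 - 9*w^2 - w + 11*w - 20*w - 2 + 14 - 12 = -w^3 - 7*w^2 - 10*w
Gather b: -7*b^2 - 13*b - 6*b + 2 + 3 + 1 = -7*b^2 - 19*b + 6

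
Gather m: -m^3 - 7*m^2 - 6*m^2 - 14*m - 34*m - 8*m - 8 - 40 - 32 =-m^3 - 13*m^2 - 56*m - 80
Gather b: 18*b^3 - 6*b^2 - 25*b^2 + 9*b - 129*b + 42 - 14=18*b^3 - 31*b^2 - 120*b + 28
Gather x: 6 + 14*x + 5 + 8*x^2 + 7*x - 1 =8*x^2 + 21*x + 10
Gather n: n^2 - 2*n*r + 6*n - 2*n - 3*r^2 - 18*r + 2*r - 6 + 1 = n^2 + n*(4 - 2*r) - 3*r^2 - 16*r - 5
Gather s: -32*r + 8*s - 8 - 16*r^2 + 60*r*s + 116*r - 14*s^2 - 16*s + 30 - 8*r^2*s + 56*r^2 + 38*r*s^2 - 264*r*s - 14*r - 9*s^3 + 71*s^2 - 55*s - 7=40*r^2 + 70*r - 9*s^3 + s^2*(38*r + 57) + s*(-8*r^2 - 204*r - 63) + 15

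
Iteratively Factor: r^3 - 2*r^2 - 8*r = (r - 4)*(r^2 + 2*r) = (r - 4)*(r + 2)*(r)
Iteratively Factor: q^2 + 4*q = (q)*(q + 4)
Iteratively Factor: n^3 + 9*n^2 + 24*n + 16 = (n + 4)*(n^2 + 5*n + 4) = (n + 1)*(n + 4)*(n + 4)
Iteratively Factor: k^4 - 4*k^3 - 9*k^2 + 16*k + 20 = (k - 2)*(k^3 - 2*k^2 - 13*k - 10) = (k - 5)*(k - 2)*(k^2 + 3*k + 2) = (k - 5)*(k - 2)*(k + 2)*(k + 1)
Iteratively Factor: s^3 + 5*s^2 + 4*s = (s + 4)*(s^2 + s) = s*(s + 4)*(s + 1)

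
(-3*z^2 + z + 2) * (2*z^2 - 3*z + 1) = -6*z^4 + 11*z^3 - 2*z^2 - 5*z + 2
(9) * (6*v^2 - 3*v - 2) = 54*v^2 - 27*v - 18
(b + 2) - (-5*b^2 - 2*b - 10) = 5*b^2 + 3*b + 12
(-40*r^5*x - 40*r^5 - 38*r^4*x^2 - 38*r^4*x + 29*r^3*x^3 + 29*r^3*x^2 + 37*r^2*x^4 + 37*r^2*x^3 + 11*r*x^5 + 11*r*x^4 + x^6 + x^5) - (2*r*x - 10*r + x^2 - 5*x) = -40*r^5*x - 40*r^5 - 38*r^4*x^2 - 38*r^4*x + 29*r^3*x^3 + 29*r^3*x^2 + 37*r^2*x^4 + 37*r^2*x^3 + 11*r*x^5 + 11*r*x^4 - 2*r*x + 10*r + x^6 + x^5 - x^2 + 5*x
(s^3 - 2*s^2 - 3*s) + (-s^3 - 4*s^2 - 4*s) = -6*s^2 - 7*s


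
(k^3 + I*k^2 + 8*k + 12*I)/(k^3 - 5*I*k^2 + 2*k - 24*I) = (k + 2*I)/(k - 4*I)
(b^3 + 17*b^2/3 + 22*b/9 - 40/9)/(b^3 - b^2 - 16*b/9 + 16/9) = (3*b^2 + 13*b - 10)/(3*b^2 - 7*b + 4)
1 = 1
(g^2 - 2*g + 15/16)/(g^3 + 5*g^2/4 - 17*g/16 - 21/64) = 4*(4*g - 5)/(16*g^2 + 32*g + 7)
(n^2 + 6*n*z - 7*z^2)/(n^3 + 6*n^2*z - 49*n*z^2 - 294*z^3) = (-n + z)/(-n^2 + n*z + 42*z^2)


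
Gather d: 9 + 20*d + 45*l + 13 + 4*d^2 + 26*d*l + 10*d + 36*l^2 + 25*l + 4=4*d^2 + d*(26*l + 30) + 36*l^2 + 70*l + 26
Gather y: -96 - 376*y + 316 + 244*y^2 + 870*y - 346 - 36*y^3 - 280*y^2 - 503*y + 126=-36*y^3 - 36*y^2 - 9*y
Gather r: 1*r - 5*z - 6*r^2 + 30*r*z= -6*r^2 + r*(30*z + 1) - 5*z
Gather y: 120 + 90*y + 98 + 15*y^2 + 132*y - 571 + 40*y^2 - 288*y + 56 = 55*y^2 - 66*y - 297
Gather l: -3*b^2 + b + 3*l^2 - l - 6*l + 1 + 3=-3*b^2 + b + 3*l^2 - 7*l + 4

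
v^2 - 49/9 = (v - 7/3)*(v + 7/3)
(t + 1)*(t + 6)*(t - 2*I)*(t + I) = t^4 + 7*t^3 - I*t^3 + 8*t^2 - 7*I*t^2 + 14*t - 6*I*t + 12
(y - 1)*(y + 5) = y^2 + 4*y - 5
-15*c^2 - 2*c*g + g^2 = (-5*c + g)*(3*c + g)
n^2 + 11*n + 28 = (n + 4)*(n + 7)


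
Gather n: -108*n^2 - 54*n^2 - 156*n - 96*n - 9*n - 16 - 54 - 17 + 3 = -162*n^2 - 261*n - 84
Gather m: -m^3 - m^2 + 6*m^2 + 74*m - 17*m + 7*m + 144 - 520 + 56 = -m^3 + 5*m^2 + 64*m - 320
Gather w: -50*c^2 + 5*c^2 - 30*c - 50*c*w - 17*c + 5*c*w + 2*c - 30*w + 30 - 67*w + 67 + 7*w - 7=-45*c^2 - 45*c + w*(-45*c - 90) + 90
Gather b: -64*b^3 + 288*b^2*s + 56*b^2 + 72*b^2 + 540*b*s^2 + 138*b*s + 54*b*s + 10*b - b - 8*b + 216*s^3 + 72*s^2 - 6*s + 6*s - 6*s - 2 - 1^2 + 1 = -64*b^3 + b^2*(288*s + 128) + b*(540*s^2 + 192*s + 1) + 216*s^3 + 72*s^2 - 6*s - 2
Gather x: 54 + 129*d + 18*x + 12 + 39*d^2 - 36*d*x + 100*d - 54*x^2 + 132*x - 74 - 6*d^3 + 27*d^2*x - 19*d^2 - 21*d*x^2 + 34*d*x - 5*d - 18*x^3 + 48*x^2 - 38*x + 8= -6*d^3 + 20*d^2 + 224*d - 18*x^3 + x^2*(-21*d - 6) + x*(27*d^2 - 2*d + 112)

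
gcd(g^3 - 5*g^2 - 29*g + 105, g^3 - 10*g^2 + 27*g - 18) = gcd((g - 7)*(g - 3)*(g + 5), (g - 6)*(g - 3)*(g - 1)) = g - 3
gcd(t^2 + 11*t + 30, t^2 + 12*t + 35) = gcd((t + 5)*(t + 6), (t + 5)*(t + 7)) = t + 5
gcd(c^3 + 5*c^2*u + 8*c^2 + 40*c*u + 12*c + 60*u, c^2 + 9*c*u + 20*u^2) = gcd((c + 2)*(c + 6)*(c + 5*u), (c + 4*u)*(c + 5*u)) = c + 5*u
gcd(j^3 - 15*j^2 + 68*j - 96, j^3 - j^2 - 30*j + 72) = j^2 - 7*j + 12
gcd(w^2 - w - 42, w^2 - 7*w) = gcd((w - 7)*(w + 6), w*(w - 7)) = w - 7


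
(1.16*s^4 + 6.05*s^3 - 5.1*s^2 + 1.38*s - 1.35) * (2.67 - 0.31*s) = -0.3596*s^5 + 1.2217*s^4 + 17.7345*s^3 - 14.0448*s^2 + 4.1031*s - 3.6045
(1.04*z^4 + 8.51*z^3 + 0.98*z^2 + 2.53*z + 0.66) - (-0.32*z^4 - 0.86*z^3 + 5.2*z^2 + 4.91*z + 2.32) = 1.36*z^4 + 9.37*z^3 - 4.22*z^2 - 2.38*z - 1.66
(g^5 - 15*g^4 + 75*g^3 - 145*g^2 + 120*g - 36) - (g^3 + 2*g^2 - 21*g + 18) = g^5 - 15*g^4 + 74*g^3 - 147*g^2 + 141*g - 54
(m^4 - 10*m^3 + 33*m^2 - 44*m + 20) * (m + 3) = m^5 - 7*m^4 + 3*m^3 + 55*m^2 - 112*m + 60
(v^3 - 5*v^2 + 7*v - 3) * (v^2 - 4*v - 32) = v^5 - 9*v^4 - 5*v^3 + 129*v^2 - 212*v + 96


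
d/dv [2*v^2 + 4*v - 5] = 4*v + 4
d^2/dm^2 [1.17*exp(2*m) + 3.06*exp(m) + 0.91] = (4.68*exp(m) + 3.06)*exp(m)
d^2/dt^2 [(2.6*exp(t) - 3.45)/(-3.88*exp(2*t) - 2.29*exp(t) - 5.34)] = (-39.14144*exp(4*t) + 230.85224*exp(3*t) + 415.18134*exp(2*t) - 236.038455*exp(t) - 116.32923)*exp(t)/(58.411072*exp(6*t) + 103.423728*exp(5*t) + 302.212812*exp(4*t) + 296.690797*exp(3*t) + 415.932066*exp(2*t) + 195.902172*exp(t) + 152.273304)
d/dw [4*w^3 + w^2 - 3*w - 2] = 12*w^2 + 2*w - 3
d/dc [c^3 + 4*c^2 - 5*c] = 3*c^2 + 8*c - 5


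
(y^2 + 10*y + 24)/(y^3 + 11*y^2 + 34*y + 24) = 1/(y + 1)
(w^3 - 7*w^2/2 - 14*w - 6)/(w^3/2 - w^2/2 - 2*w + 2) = (2*w^2 - 11*w - 6)/(w^2 - 3*w + 2)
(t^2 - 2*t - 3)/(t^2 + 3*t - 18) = (t + 1)/(t + 6)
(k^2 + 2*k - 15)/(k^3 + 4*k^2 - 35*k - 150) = (k - 3)/(k^2 - k - 30)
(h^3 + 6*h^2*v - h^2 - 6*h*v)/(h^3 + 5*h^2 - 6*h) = (h + 6*v)/(h + 6)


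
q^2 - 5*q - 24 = (q - 8)*(q + 3)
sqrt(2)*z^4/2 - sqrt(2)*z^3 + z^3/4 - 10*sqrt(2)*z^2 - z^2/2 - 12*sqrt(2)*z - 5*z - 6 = (z/2 + 1)*(z - 6)*(z + 2)*(sqrt(2)*z + 1/2)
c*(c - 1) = c^2 - c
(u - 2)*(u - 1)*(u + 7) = u^3 + 4*u^2 - 19*u + 14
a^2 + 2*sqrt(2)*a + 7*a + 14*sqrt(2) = (a + 7)*(a + 2*sqrt(2))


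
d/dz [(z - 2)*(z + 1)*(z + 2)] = 3*z^2 + 2*z - 4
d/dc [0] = 0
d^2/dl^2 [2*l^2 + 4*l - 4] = 4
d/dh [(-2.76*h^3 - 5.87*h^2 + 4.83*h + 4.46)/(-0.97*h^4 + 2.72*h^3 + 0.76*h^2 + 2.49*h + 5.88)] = (-2.6772*h^6 - 11.3878*h^5 + 27.9241*h^4 - 22.7152*h^3 - 103.3671*h^2 - 75.8104*h + 17.295)/(0.9409*h^8 - 5.2768*h^7 + 5.924*h^6 - 0.6962*h^5 + 2.716*h^4 + 35.772*h^3 + 15.1377*h^2 + 29.2824*h + 34.5744)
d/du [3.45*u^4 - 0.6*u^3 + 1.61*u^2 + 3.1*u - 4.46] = 13.8*u^3 - 1.8*u^2 + 3.22*u + 3.1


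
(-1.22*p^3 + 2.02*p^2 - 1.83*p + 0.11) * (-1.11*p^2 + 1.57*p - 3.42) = 1.3542*p^5 - 4.1576*p^4 + 9.3751*p^3 - 9.9036*p^2 + 6.4313*p - 0.3762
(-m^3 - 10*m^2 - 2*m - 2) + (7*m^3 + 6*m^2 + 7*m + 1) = 6*m^3 - 4*m^2 + 5*m - 1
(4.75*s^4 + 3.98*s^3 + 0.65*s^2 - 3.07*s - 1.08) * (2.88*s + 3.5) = 13.68*s^5 + 28.0874*s^4 + 15.802*s^3 - 6.5666*s^2 - 13.8554*s - 3.78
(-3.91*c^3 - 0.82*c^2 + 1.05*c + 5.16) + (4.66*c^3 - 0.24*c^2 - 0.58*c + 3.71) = 0.75*c^3 - 1.06*c^2 + 0.47*c + 8.87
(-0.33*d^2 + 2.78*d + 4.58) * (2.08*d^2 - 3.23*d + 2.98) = -0.6864*d^4 + 6.8483*d^3 - 0.436399999999999*d^2 - 6.509*d + 13.6484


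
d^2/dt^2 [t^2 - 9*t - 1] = 2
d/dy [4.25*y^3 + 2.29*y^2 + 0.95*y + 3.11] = 12.75*y^2 + 4.58*y + 0.95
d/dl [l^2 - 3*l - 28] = 2*l - 3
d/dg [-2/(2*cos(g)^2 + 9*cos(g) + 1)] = -2*(4*cos(g) + 9)*sin(g)/(9*cos(g) + cos(2*g) + 2)^2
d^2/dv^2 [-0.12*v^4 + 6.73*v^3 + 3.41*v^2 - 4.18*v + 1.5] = -1.44*v^2 + 40.38*v + 6.82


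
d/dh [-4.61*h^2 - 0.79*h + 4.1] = -9.22*h - 0.79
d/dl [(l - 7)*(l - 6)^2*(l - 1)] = 4*l^3 - 60*l^2 + 278*l - 372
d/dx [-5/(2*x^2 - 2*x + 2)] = 5*(2*x - 1)/(2*(x^2 - x + 1)^2)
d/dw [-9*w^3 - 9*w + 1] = -27*w^2 - 9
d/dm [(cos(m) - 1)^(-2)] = 2*sin(m)/(cos(m) - 1)^3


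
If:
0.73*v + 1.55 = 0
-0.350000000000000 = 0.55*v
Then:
No Solution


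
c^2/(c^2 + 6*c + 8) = c^2/(c^2 + 6*c + 8)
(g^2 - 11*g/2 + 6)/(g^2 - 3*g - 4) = (g - 3/2)/(g + 1)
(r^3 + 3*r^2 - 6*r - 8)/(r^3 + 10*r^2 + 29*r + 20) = (r - 2)/(r + 5)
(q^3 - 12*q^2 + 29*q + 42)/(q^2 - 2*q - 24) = (q^2 - 6*q - 7)/(q + 4)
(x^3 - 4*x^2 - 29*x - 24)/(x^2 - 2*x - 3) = (x^2 - 5*x - 24)/(x - 3)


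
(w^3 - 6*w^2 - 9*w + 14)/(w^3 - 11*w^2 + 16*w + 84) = (w - 1)/(w - 6)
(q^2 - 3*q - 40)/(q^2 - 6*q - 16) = (q + 5)/(q + 2)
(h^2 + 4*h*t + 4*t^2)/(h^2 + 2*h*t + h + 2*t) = (h + 2*t)/(h + 1)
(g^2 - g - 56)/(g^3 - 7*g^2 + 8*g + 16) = (g^2 - g - 56)/(g^3 - 7*g^2 + 8*g + 16)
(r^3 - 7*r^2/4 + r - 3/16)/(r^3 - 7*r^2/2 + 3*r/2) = (8*r^2 - 10*r + 3)/(8*r*(r - 3))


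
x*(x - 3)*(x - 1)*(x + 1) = x^4 - 3*x^3 - x^2 + 3*x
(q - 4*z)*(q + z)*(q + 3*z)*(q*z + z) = q^4*z + q^3*z - 13*q^2*z^3 - 12*q*z^4 - 13*q*z^3 - 12*z^4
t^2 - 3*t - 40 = (t - 8)*(t + 5)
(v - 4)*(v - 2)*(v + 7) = v^3 + v^2 - 34*v + 56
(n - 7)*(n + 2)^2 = n^3 - 3*n^2 - 24*n - 28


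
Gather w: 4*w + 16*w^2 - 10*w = 16*w^2 - 6*w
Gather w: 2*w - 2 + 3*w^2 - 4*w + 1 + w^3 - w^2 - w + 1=w^3 + 2*w^2 - 3*w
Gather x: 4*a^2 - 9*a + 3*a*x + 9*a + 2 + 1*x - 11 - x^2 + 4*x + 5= 4*a^2 - x^2 + x*(3*a + 5) - 4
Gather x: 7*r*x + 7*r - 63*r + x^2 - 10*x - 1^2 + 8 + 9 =-56*r + x^2 + x*(7*r - 10) + 16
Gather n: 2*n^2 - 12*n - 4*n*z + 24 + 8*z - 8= 2*n^2 + n*(-4*z - 12) + 8*z + 16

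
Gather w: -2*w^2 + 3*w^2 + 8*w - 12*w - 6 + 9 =w^2 - 4*w + 3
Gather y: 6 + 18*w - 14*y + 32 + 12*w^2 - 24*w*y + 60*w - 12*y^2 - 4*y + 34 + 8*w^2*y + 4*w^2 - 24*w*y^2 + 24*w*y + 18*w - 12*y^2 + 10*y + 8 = 16*w^2 + 96*w + y^2*(-24*w - 24) + y*(8*w^2 - 8) + 80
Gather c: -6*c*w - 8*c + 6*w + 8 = c*(-6*w - 8) + 6*w + 8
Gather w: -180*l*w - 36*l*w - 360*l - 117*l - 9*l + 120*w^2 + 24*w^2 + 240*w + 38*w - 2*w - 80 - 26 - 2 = -486*l + 144*w^2 + w*(276 - 216*l) - 108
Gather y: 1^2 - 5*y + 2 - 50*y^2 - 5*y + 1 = -50*y^2 - 10*y + 4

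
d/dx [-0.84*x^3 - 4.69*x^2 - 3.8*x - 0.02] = -2.52*x^2 - 9.38*x - 3.8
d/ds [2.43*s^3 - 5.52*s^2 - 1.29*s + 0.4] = 7.29*s^2 - 11.04*s - 1.29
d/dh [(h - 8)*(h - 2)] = 2*h - 10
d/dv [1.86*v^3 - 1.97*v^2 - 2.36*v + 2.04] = 5.58*v^2 - 3.94*v - 2.36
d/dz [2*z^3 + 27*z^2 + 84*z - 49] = 6*z^2 + 54*z + 84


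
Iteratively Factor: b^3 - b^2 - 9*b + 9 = (b + 3)*(b^2 - 4*b + 3) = (b - 1)*(b + 3)*(b - 3)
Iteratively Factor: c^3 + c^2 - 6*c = (c + 3)*(c^2 - 2*c) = c*(c + 3)*(c - 2)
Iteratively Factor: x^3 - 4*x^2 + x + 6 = (x - 2)*(x^2 - 2*x - 3) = (x - 3)*(x - 2)*(x + 1)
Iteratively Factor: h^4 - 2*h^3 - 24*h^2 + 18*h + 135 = (h - 3)*(h^3 + h^2 - 21*h - 45) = (h - 3)*(h + 3)*(h^2 - 2*h - 15) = (h - 5)*(h - 3)*(h + 3)*(h + 3)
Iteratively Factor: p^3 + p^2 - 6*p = (p + 3)*(p^2 - 2*p) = p*(p + 3)*(p - 2)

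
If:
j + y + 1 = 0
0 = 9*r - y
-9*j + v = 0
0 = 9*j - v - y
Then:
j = -1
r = 0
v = -9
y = 0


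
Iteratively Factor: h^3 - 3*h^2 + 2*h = (h - 2)*(h^2 - h) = h*(h - 2)*(h - 1)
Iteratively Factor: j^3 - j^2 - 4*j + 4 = (j - 1)*(j^2 - 4) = (j - 2)*(j - 1)*(j + 2)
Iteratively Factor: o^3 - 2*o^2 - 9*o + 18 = (o - 3)*(o^2 + o - 6) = (o - 3)*(o + 3)*(o - 2)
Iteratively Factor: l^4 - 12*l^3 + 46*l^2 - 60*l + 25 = (l - 5)*(l^3 - 7*l^2 + 11*l - 5) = (l - 5)*(l - 1)*(l^2 - 6*l + 5) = (l - 5)*(l - 1)^2*(l - 5)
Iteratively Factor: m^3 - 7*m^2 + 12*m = (m - 4)*(m^2 - 3*m) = m*(m - 4)*(m - 3)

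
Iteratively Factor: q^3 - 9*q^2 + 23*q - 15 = (q - 1)*(q^2 - 8*q + 15) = (q - 5)*(q - 1)*(q - 3)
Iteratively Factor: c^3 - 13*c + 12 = (c - 1)*(c^2 + c - 12) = (c - 3)*(c - 1)*(c + 4)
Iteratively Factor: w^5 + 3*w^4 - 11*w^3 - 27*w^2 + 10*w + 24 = (w - 3)*(w^4 + 6*w^3 + 7*w^2 - 6*w - 8) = (w - 3)*(w - 1)*(w^3 + 7*w^2 + 14*w + 8) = (w - 3)*(w - 1)*(w + 4)*(w^2 + 3*w + 2) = (w - 3)*(w - 1)*(w + 1)*(w + 4)*(w + 2)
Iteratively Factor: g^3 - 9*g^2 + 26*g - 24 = (g - 2)*(g^2 - 7*g + 12) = (g - 3)*(g - 2)*(g - 4)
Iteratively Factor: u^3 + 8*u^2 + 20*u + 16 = (u + 2)*(u^2 + 6*u + 8) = (u + 2)^2*(u + 4)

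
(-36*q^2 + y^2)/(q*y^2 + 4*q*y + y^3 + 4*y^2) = (-36*q^2 + y^2)/(y*(q*y + 4*q + y^2 + 4*y))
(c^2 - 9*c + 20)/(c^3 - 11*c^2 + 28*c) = (c - 5)/(c*(c - 7))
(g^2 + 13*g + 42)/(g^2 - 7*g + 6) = (g^2 + 13*g + 42)/(g^2 - 7*g + 6)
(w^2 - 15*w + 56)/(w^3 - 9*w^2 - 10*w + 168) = (w - 8)/(w^2 - 2*w - 24)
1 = 1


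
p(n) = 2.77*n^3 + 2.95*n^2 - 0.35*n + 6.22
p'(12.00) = 1267.09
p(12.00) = 5213.38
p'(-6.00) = 263.41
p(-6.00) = -483.80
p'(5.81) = 314.44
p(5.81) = 647.03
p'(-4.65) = 151.90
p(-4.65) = -206.87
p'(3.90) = 149.06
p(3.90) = 214.04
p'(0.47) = 4.26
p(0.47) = 6.99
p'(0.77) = 9.12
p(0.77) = 8.96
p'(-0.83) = 0.48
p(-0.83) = 6.96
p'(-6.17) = 279.60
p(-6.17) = -529.95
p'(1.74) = 35.08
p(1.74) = 29.13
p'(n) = 8.31*n^2 + 5.9*n - 0.35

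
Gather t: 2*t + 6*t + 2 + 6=8*t + 8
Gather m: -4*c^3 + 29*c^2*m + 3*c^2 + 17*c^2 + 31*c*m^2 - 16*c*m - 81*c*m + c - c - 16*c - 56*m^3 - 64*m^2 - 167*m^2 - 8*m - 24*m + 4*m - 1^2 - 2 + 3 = -4*c^3 + 20*c^2 - 16*c - 56*m^3 + m^2*(31*c - 231) + m*(29*c^2 - 97*c - 28)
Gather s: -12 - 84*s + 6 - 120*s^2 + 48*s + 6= -120*s^2 - 36*s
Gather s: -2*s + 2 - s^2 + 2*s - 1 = 1 - s^2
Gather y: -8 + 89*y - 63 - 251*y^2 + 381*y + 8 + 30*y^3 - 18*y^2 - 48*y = 30*y^3 - 269*y^2 + 422*y - 63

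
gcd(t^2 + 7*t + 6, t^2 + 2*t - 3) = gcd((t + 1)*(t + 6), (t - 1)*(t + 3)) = 1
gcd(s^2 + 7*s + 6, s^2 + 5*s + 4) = s + 1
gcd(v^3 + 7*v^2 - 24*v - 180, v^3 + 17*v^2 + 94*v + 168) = v + 6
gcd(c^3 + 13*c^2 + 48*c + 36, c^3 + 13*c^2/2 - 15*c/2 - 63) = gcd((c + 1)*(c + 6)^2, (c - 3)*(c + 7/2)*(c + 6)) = c + 6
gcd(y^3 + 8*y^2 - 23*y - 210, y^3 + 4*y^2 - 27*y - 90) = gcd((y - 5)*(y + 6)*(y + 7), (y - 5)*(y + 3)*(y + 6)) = y^2 + y - 30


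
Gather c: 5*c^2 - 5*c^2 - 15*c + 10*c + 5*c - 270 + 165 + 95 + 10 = 0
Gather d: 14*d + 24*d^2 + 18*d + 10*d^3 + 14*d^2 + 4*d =10*d^3 + 38*d^2 + 36*d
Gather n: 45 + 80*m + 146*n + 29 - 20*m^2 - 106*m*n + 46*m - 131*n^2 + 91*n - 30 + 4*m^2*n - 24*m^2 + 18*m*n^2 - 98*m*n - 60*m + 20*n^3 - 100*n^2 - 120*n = -44*m^2 + 66*m + 20*n^3 + n^2*(18*m - 231) + n*(4*m^2 - 204*m + 117) + 44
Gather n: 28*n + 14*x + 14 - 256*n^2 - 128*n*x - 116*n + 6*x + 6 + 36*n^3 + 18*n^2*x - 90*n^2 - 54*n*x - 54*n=36*n^3 + n^2*(18*x - 346) + n*(-182*x - 142) + 20*x + 20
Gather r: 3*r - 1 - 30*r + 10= 9 - 27*r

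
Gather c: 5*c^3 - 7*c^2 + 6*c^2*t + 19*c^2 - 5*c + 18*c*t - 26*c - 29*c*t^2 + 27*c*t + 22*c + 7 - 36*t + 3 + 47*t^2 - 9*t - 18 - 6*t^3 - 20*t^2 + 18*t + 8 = 5*c^3 + c^2*(6*t + 12) + c*(-29*t^2 + 45*t - 9) - 6*t^3 + 27*t^2 - 27*t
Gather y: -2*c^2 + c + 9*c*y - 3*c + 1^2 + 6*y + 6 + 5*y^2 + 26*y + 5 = -2*c^2 - 2*c + 5*y^2 + y*(9*c + 32) + 12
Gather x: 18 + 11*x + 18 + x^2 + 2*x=x^2 + 13*x + 36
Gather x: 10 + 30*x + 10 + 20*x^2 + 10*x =20*x^2 + 40*x + 20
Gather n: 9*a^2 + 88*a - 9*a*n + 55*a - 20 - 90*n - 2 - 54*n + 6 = 9*a^2 + 143*a + n*(-9*a - 144) - 16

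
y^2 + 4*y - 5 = (y - 1)*(y + 5)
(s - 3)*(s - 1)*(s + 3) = s^3 - s^2 - 9*s + 9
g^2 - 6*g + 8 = (g - 4)*(g - 2)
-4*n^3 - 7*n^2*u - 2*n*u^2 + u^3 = (-4*n + u)*(n + u)^2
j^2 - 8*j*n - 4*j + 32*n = (j - 4)*(j - 8*n)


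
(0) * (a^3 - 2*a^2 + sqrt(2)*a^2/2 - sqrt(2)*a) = 0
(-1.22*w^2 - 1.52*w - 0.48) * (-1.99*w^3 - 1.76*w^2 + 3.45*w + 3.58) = 2.4278*w^5 + 5.172*w^4 - 0.5786*w^3 - 8.7668*w^2 - 7.0976*w - 1.7184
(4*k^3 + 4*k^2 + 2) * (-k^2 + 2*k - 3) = -4*k^5 + 4*k^4 - 4*k^3 - 14*k^2 + 4*k - 6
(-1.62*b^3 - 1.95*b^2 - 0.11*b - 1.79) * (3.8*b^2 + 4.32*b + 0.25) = -6.156*b^5 - 14.4084*b^4 - 9.247*b^3 - 7.7647*b^2 - 7.7603*b - 0.4475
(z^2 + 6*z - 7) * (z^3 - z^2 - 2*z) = z^5 + 5*z^4 - 15*z^3 - 5*z^2 + 14*z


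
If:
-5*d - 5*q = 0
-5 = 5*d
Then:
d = -1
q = 1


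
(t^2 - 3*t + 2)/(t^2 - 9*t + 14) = (t - 1)/(t - 7)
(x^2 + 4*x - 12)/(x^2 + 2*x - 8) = (x + 6)/(x + 4)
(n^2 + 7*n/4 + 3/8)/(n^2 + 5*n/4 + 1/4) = (n + 3/2)/(n + 1)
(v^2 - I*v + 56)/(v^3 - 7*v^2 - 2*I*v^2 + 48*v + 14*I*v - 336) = (v + 7*I)/(v^2 + v*(-7 + 6*I) - 42*I)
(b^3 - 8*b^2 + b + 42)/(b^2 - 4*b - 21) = (b^2 - b - 6)/(b + 3)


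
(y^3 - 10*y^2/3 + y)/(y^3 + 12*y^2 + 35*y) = (y^2 - 10*y/3 + 1)/(y^2 + 12*y + 35)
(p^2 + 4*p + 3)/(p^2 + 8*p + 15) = (p + 1)/(p + 5)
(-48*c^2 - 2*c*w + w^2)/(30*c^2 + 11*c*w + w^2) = (-8*c + w)/(5*c + w)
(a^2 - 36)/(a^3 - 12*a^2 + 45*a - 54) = (a + 6)/(a^2 - 6*a + 9)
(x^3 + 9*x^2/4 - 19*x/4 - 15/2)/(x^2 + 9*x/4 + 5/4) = (x^2 + x - 6)/(x + 1)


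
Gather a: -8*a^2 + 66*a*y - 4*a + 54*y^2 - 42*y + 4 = -8*a^2 + a*(66*y - 4) + 54*y^2 - 42*y + 4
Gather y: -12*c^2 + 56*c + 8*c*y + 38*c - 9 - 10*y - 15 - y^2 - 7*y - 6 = -12*c^2 + 94*c - y^2 + y*(8*c - 17) - 30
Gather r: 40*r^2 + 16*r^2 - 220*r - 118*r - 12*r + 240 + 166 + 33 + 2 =56*r^2 - 350*r + 441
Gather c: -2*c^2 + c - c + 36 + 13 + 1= 50 - 2*c^2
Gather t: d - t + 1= d - t + 1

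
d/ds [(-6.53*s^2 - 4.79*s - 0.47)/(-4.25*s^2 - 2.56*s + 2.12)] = (-3.6407*s^2 - 31.6822*s - 11.358)/(18.0625*s^4 + 21.76*s^3 - 11.4664*s^2 - 10.8544*s + 4.4944)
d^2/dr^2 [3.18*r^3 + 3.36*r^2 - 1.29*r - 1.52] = 19.08*r + 6.72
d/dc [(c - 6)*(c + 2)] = 2*c - 4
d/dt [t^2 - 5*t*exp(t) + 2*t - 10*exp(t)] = -5*t*exp(t) + 2*t - 15*exp(t) + 2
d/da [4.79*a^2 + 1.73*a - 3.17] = 9.58*a + 1.73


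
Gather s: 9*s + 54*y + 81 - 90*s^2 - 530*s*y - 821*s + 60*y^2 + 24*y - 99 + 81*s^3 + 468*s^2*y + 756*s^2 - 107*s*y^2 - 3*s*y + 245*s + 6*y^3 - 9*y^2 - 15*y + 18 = 81*s^3 + s^2*(468*y + 666) + s*(-107*y^2 - 533*y - 567) + 6*y^3 + 51*y^2 + 63*y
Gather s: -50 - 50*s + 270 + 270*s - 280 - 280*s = -60*s - 60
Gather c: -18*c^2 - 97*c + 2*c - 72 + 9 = -18*c^2 - 95*c - 63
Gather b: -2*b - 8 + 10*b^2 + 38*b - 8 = 10*b^2 + 36*b - 16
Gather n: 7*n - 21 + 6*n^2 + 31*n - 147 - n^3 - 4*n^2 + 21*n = -n^3 + 2*n^2 + 59*n - 168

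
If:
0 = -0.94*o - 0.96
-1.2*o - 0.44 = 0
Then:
No Solution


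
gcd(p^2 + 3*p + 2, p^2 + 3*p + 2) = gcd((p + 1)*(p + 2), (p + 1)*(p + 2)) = p^2 + 3*p + 2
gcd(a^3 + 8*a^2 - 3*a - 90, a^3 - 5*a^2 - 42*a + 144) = a^2 + 3*a - 18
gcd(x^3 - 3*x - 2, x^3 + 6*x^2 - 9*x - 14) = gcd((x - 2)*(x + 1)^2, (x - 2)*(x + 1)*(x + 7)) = x^2 - x - 2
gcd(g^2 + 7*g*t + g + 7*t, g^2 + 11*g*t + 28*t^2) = g + 7*t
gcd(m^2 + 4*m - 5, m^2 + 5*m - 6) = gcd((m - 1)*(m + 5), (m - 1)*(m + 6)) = m - 1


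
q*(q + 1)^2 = q^3 + 2*q^2 + q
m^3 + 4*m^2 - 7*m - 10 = (m - 2)*(m + 1)*(m + 5)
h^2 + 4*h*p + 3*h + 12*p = (h + 3)*(h + 4*p)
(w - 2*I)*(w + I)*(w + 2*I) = w^3 + I*w^2 + 4*w + 4*I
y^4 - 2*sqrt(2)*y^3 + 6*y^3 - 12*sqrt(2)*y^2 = y^2*(y + 6)*(y - 2*sqrt(2))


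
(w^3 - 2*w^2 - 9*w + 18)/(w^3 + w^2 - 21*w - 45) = (w^2 - 5*w + 6)/(w^2 - 2*w - 15)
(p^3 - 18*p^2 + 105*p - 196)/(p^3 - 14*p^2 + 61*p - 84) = (p - 7)/(p - 3)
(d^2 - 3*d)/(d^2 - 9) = d/(d + 3)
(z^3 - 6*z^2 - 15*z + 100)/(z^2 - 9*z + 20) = (z^2 - z - 20)/(z - 4)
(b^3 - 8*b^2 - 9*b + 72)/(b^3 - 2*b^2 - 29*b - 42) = (b^2 - 11*b + 24)/(b^2 - 5*b - 14)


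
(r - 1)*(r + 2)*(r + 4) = r^3 + 5*r^2 + 2*r - 8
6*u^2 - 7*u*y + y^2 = (-6*u + y)*(-u + y)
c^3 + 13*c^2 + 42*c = c*(c + 6)*(c + 7)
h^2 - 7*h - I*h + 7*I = (h - 7)*(h - I)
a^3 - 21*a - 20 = (a - 5)*(a + 1)*(a + 4)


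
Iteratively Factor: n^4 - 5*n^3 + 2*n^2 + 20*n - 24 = (n - 2)*(n^3 - 3*n^2 - 4*n + 12) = (n - 2)*(n + 2)*(n^2 - 5*n + 6) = (n - 2)^2*(n + 2)*(n - 3)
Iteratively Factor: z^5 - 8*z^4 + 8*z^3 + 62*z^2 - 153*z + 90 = (z - 3)*(z^4 - 5*z^3 - 7*z^2 + 41*z - 30) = (z - 3)*(z - 2)*(z^3 - 3*z^2 - 13*z + 15) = (z - 3)*(z - 2)*(z - 1)*(z^2 - 2*z - 15) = (z - 5)*(z - 3)*(z - 2)*(z - 1)*(z + 3)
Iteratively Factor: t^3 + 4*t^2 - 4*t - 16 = (t + 4)*(t^2 - 4) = (t - 2)*(t + 4)*(t + 2)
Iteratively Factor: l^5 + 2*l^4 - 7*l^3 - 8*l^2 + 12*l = (l + 2)*(l^4 - 7*l^2 + 6*l) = (l + 2)*(l + 3)*(l^3 - 3*l^2 + 2*l) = l*(l + 2)*(l + 3)*(l^2 - 3*l + 2) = l*(l - 1)*(l + 2)*(l + 3)*(l - 2)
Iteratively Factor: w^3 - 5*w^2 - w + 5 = (w - 5)*(w^2 - 1) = (w - 5)*(w - 1)*(w + 1)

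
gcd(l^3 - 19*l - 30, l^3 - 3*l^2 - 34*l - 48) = l^2 + 5*l + 6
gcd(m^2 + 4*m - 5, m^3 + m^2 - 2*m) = m - 1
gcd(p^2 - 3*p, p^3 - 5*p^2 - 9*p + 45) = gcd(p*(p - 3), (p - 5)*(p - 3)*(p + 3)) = p - 3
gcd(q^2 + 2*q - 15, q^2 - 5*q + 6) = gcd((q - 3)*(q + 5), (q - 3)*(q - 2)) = q - 3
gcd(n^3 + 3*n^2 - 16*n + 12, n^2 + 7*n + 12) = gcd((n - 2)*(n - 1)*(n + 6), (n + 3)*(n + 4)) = 1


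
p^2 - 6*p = p*(p - 6)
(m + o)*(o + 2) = m*o + 2*m + o^2 + 2*o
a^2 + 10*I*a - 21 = (a + 3*I)*(a + 7*I)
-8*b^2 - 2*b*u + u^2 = (-4*b + u)*(2*b + u)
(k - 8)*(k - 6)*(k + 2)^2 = k^4 - 10*k^3 - 4*k^2 + 136*k + 192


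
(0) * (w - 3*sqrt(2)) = 0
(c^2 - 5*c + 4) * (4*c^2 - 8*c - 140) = 4*c^4 - 28*c^3 - 84*c^2 + 668*c - 560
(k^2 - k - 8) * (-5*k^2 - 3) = -5*k^4 + 5*k^3 + 37*k^2 + 3*k + 24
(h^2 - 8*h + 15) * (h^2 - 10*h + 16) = h^4 - 18*h^3 + 111*h^2 - 278*h + 240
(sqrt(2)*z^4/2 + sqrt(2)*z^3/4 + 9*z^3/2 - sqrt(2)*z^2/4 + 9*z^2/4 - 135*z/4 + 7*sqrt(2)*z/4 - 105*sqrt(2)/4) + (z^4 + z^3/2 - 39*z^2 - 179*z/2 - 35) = sqrt(2)*z^4/2 + z^4 + sqrt(2)*z^3/4 + 5*z^3 - 147*z^2/4 - sqrt(2)*z^2/4 - 493*z/4 + 7*sqrt(2)*z/4 - 105*sqrt(2)/4 - 35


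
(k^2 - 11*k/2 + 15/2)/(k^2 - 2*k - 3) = (k - 5/2)/(k + 1)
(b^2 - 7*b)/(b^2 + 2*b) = (b - 7)/(b + 2)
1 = 1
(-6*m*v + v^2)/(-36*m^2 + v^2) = v/(6*m + v)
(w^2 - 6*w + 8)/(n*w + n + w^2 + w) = (w^2 - 6*w + 8)/(n*w + n + w^2 + w)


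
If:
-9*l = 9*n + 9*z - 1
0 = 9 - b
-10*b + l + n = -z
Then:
No Solution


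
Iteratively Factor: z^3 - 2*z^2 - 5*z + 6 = (z + 2)*(z^2 - 4*z + 3) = (z - 1)*(z + 2)*(z - 3)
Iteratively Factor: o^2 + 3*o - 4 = (o - 1)*(o + 4)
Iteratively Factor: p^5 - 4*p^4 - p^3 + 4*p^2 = (p)*(p^4 - 4*p^3 - p^2 + 4*p) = p*(p - 4)*(p^3 - p) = p*(p - 4)*(p + 1)*(p^2 - p) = p*(p - 4)*(p - 1)*(p + 1)*(p)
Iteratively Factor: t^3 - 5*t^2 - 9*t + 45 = (t - 3)*(t^2 - 2*t - 15) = (t - 5)*(t - 3)*(t + 3)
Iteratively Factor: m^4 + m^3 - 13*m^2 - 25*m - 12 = (m + 3)*(m^3 - 2*m^2 - 7*m - 4) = (m + 1)*(m + 3)*(m^2 - 3*m - 4) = (m + 1)^2*(m + 3)*(m - 4)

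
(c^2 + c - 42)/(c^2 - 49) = (c - 6)/(c - 7)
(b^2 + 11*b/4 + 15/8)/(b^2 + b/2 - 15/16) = 2*(2*b + 3)/(4*b - 3)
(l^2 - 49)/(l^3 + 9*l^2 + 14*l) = (l - 7)/(l*(l + 2))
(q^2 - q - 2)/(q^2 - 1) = (q - 2)/(q - 1)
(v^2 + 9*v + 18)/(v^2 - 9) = (v + 6)/(v - 3)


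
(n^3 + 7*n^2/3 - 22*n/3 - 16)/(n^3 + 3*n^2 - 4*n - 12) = (n - 8/3)/(n - 2)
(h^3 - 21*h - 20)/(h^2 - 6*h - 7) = (h^2 - h - 20)/(h - 7)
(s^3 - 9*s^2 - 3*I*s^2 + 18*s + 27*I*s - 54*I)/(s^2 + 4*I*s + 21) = (s^2 - 9*s + 18)/(s + 7*I)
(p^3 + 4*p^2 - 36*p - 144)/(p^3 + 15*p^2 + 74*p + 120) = (p - 6)/(p + 5)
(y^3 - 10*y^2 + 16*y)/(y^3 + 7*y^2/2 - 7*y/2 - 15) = 2*y*(y - 8)/(2*y^2 + 11*y + 15)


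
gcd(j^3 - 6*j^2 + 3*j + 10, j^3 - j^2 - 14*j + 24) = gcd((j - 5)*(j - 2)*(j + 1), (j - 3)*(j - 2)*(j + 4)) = j - 2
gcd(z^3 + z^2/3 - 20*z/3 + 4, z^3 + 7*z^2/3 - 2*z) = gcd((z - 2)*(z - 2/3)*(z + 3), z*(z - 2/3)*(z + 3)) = z^2 + 7*z/3 - 2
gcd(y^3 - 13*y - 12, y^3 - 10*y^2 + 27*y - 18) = 1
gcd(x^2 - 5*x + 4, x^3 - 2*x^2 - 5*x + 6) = x - 1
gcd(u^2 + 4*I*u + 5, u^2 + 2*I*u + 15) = u + 5*I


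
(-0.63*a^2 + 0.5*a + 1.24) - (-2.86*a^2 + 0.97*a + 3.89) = 2.23*a^2 - 0.47*a - 2.65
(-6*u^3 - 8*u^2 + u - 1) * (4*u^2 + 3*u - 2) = -24*u^5 - 50*u^4 - 8*u^3 + 15*u^2 - 5*u + 2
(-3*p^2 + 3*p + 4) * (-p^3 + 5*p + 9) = 3*p^5 - 3*p^4 - 19*p^3 - 12*p^2 + 47*p + 36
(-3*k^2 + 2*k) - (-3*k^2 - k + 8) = 3*k - 8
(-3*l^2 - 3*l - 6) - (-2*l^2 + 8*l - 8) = -l^2 - 11*l + 2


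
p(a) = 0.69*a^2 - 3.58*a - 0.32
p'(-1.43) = -5.55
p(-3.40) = 19.83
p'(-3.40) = -8.27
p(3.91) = -3.77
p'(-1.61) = -5.80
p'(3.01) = 0.57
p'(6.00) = 4.70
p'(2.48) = -0.16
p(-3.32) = 19.17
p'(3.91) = 1.82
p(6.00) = 3.04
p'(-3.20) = -8.00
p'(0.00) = -3.58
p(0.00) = -0.32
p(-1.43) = 6.21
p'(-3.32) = -8.16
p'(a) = 1.38*a - 3.58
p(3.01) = -4.84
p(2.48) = -4.95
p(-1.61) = 7.23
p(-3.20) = 18.20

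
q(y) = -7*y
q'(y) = -7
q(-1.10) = 7.70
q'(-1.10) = -7.00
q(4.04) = -28.28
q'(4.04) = -7.00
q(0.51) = -3.57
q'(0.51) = -7.00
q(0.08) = -0.56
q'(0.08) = -7.00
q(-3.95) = 27.65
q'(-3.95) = -7.00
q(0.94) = -6.58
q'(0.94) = -7.00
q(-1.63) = 11.41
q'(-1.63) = -7.00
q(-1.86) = 13.02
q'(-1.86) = -7.00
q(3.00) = -21.00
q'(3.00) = -7.00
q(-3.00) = 21.00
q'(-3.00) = -7.00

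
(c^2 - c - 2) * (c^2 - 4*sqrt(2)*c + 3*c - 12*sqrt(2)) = c^4 - 4*sqrt(2)*c^3 + 2*c^3 - 8*sqrt(2)*c^2 - 5*c^2 - 6*c + 20*sqrt(2)*c + 24*sqrt(2)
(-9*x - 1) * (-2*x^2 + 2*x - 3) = 18*x^3 - 16*x^2 + 25*x + 3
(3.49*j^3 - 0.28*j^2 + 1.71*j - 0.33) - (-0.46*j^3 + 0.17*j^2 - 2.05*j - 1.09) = 3.95*j^3 - 0.45*j^2 + 3.76*j + 0.76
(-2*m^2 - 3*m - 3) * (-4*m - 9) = 8*m^3 + 30*m^2 + 39*m + 27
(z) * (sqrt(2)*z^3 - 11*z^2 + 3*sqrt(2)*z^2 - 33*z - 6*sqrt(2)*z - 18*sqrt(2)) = sqrt(2)*z^4 - 11*z^3 + 3*sqrt(2)*z^3 - 33*z^2 - 6*sqrt(2)*z^2 - 18*sqrt(2)*z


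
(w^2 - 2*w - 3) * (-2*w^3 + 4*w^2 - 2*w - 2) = -2*w^5 + 8*w^4 - 4*w^3 - 10*w^2 + 10*w + 6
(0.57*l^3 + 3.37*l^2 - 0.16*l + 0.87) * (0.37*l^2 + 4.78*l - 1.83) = 0.2109*l^5 + 3.9715*l^4 + 15.0063*l^3 - 6.61*l^2 + 4.4514*l - 1.5921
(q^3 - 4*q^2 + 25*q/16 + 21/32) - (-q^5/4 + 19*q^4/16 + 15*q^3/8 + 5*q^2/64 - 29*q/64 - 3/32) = q^5/4 - 19*q^4/16 - 7*q^3/8 - 261*q^2/64 + 129*q/64 + 3/4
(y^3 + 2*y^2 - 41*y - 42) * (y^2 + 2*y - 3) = y^5 + 4*y^4 - 40*y^3 - 130*y^2 + 39*y + 126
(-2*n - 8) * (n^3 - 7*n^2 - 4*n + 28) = -2*n^4 + 6*n^3 + 64*n^2 - 24*n - 224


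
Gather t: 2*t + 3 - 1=2*t + 2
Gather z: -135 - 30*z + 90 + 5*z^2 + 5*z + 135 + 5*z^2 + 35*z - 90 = 10*z^2 + 10*z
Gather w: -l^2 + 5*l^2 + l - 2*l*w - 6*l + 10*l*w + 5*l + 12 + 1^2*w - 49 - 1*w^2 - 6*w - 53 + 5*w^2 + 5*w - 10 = 4*l^2 + 8*l*w + 4*w^2 - 100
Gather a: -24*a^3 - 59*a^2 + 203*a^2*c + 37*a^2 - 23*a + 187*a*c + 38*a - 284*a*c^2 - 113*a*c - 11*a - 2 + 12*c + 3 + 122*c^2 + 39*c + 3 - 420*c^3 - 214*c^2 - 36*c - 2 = -24*a^3 + a^2*(203*c - 22) + a*(-284*c^2 + 74*c + 4) - 420*c^3 - 92*c^2 + 15*c + 2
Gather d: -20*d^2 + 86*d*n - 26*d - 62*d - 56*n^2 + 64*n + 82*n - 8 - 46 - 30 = -20*d^2 + d*(86*n - 88) - 56*n^2 + 146*n - 84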